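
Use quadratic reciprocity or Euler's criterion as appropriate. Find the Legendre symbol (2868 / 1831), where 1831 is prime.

First reduce: 2868 ≡ 1037 (mod 1831).
Reciprocity: 1037 ≡ 1 and 1831 ≡ 3 (mod 4), so (1037/1831) = +(1831/1037).
Reduce top mod 1037: now compute (794/1037).
Pull out 2: since 1037 ≡ 5 (mod 8), (2/1037) = -1.
Reciprocity: 397 ≡ 1 and 1037 ≡ 1 (mod 4), so (397/1037) = +(1037/397).
Reduce top mod 397: now compute (243/397).
Reciprocity: 243 ≡ 3 and 397 ≡ 1 (mod 4), so (243/397) = +(397/243).
Reduce top mod 243: now compute (154/243).
Pull out 2: since 243 ≡ 3 (mod 8), (2/243) = -1.
Reciprocity: 77 ≡ 1 and 243 ≡ 3 (mod 4), so (77/243) = +(243/77).
Reduce top mod 77: now compute (12/77).
Pull out 2^2: since 77 ≡ 5 (mod 8), (2/77) = -1, so (2/77)^2 = +1.
Reciprocity: 3 ≡ 3 and 77 ≡ 1 (mod 4), so (3/77) = +(77/3).
Reduce top mod 3: now compute (2/3).
Pull out 2: since 3 ≡ 3 (mod 8), (2/3) = -1.
Reached (1/3) = 1. Collecting the sign flips along the way, the symbol is -1.

-1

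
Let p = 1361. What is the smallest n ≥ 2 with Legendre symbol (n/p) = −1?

(2/1361) = +1, so 2 is a residue.
(3/1361) = −1, so 3 is the smallest positive non-residue mod 1361.

3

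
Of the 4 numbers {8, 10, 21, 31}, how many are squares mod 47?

(8/47) = +1 → QR.
(10/47) = -1 → non-residue.
(21/47) = +1 → QR.
(31/47) = -1 → non-residue.
Total quadratic residues among the 4: 2.

2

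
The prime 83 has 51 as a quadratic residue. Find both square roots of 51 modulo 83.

Since 83 ≡ 3 (mod 4), a square root of 51 is 51^((83+1)/4) = 51^21 mod 83.
Repeated squaring: 51^2≡28, 51^4≡37, 51^8≡41, 51^16≡21 (mod 83).
51^21 = 51^(16+4+1) ≡ 36 (mod 83).
Check: 36² = 1296 ≡ 51 (mod 83). The two roots are 36 and 47.

36, 47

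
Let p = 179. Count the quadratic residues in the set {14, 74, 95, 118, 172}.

(14/179) = +1 → QR.
(74/179) = +1 → QR.
(95/179) = +1 → QR.
(118/179) = -1 → non-residue.
(172/179) = +1 → QR.
Total quadratic residues among the 5: 4.

4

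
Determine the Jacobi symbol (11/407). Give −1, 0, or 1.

Reciprocity: 11 ≡ 3 and 407 ≡ 3 (mod 4), so (11/407) = −(407/11).
Reduce top mod 11: now compute (0/11).
Top reduces to 0: gcd > 1, so the symbol is 0.

0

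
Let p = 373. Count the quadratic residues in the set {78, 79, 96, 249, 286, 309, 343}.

4

(78/373) = -1 → non-residue.
(79/373) = -1 → non-residue.
(96/373) = -1 → non-residue.
(249/373) = +1 → QR.
(286/373) = +1 → QR.
(309/373) = +1 → QR.
(343/373) = +1 → QR.
Total quadratic residues among the 7: 4.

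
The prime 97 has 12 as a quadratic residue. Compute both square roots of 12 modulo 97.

97 ≡ 1 (mod 4), so we find a root by search.
Trying successive values, 20² = 400 ≡ 12 (mod 97). The other root is 97 − 20 = 77.

20, 77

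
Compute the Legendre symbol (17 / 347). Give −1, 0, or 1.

Euler's criterion: (17/347) ≡ 17^173 (mod 347).
17^2 ≡ 289 (mod 347)
17^4 ≡ 241 (mod 347)
17^8 ≡ 132 (mod 347)
17^16 ≡ 74 (mod 347)
17^32 ≡ 271 (mod 347)
17^64 ≡ 224 (mod 347)
17^128 ≡ 208 (mod 347)
17^173 = 17^(128+32+8+4+1) ≡ 346 (mod 347).
Result is 346 ≡ −1, so (17/347) = −1.

-1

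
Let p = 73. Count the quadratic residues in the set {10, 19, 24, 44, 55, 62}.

(10/73) = -1 → non-residue.
(19/73) = +1 → QR.
(24/73) = +1 → QR.
(44/73) = -1 → non-residue.
(55/73) = +1 → QR.
(62/73) = -1 → non-residue.
Total quadratic residues among the 6: 3.

3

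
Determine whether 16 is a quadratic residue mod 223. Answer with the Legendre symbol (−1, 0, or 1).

1

Euler's criterion: (16/223) ≡ 16^111 (mod 223).
16^2 ≡ 33 (mod 223)
16^4 ≡ 197 (mod 223)
16^8 ≡ 7 (mod 223)
16^16 ≡ 49 (mod 223)
16^32 ≡ 171 (mod 223)
16^64 ≡ 28 (mod 223)
16^111 = 16^(64+32+8+4+2+1) ≡ 1 (mod 223).
Result is 1, so (16/223) = 1.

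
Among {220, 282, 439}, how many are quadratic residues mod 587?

(220/587) = +1 → QR.
(282/587) = -1 → non-residue.
(439/587) = +1 → QR.
Total quadratic residues among the 3: 2.

2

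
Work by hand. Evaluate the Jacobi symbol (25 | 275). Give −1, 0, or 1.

Reciprocity: 25 ≡ 1 and 275 ≡ 3 (mod 4), so (25/275) = +(275/25).
Reduce top mod 25: now compute (0/25).
Top reduces to 0: gcd > 1, so the symbol is 0.

0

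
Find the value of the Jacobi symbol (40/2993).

-1

Pull out 2^3: since 2993 ≡ 1 (mod 8), (2/2993) = +1, so (2/2993)^3 = +1.
Reciprocity: 5 ≡ 1 and 2993 ≡ 1 (mod 4), so (5/2993) = +(2993/5).
Reduce top mod 5: now compute (3/5).
Reciprocity: 3 ≡ 3 and 5 ≡ 1 (mod 4), so (3/5) = +(5/3).
Reduce top mod 3: now compute (2/3).
Pull out 2: since 3 ≡ 3 (mod 8), (2/3) = -1.
Reached (1/3) = 1. Collecting the sign flips along the way, the symbol is -1.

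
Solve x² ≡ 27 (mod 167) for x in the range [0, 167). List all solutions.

19, 148

Since 167 ≡ 3 (mod 4), a square root of 27 is 27^((167+1)/4) = 27^42 mod 167.
Repeated squaring: 27^2≡61, 27^4≡47, 27^8≡38, 27^16≡108, 27^32≡141 (mod 167).
27^42 = 27^(32+8+2) ≡ 19 (mod 167).
Check: 19² = 361 ≡ 27 (mod 167). The two roots are 19 and 148.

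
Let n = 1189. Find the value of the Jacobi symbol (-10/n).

-1

First reduce: -10 ≡ 1179 (mod 1189).
Reciprocity: 1179 ≡ 3 and 1189 ≡ 1 (mod 4), so (1179/1189) = +(1189/1179).
Reduce top mod 1179: now compute (10/1179).
Pull out 2: since 1179 ≡ 3 (mod 8), (2/1179) = -1.
Reciprocity: 5 ≡ 1 and 1179 ≡ 3 (mod 4), so (5/1179) = +(1179/5).
Reduce top mod 5: now compute (4/5).
Pull out 2^2: since 5 ≡ 5 (mod 8), (2/5) = -1, so (2/5)^2 = +1.
Reached (1/5) = 1. Collecting the sign flips along the way, the symbol is -1.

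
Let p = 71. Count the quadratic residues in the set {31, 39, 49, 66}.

1

(31/71) = -1 → non-residue.
(39/71) = -1 → non-residue.
(49/71) = +1 → QR.
(66/71) = -1 → non-residue.
Total quadratic residues among the 4: 1.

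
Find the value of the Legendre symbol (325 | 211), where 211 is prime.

Euler's criterion: (325/211) ≡ 114^105 (mod 211).
114^2 ≡ 125 (mod 211)
114^4 ≡ 11 (mod 211)
114^8 ≡ 121 (mod 211)
114^16 ≡ 82 (mod 211)
114^32 ≡ 183 (mod 211)
114^64 ≡ 151 (mod 211)
114^105 = 114^(64+32+8+1) ≡ 1 (mod 211).
Result is 1, so (325/211) = 1.

1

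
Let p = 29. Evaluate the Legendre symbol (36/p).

Euler's criterion: (36/29) ≡ 7^14 (mod 29).
7^2 ≡ 20 (mod 29)
7^4 ≡ 23 (mod 29)
7^8 ≡ 7 (mod 29)
7^14 = 7^(8+4+2) ≡ 1 (mod 29).
Result is 1, so (36/29) = 1.

1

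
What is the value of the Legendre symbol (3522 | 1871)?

1

First reduce: 3522 ≡ 1651 (mod 1871).
Reciprocity: 1651 ≡ 3 and 1871 ≡ 3 (mod 4), so (1651/1871) = −(1871/1651).
Reduce top mod 1651: now compute (220/1651).
Pull out 2^2: since 1651 ≡ 3 (mod 8), (2/1651) = -1, so (2/1651)^2 = +1.
Reciprocity: 55 ≡ 3 and 1651 ≡ 3 (mod 4), so (55/1651) = −(1651/55).
Reduce top mod 55: now compute (1/55).
Reached (1/55) = 1. Collecting the sign flips along the way, the symbol is +1.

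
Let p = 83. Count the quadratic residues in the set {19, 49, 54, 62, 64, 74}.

(19/83) = -1 → non-residue.
(49/83) = +1 → QR.
(54/83) = -1 → non-residue.
(62/83) = -1 → non-residue.
(64/83) = +1 → QR.
(74/83) = -1 → non-residue.
Total quadratic residues among the 6: 2.

2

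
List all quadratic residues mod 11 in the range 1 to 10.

1,3,4,5,9

Square k = 1,…,5 (k and 11−k give the same square):
1²=1, 2²=4, 3²=9, 4²≡5, 5²≡3 (mod 11).
So the quadratic residues mod 11 are {1, 3, 4, 5, 9}.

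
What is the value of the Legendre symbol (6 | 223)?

-1

Pull out 2: since 223 ≡ 7 (mod 8), (2/223) = +1.
Reciprocity: 3 ≡ 3 and 223 ≡ 3 (mod 4), so (3/223) = −(223/3).
Reduce top mod 3: now compute (1/3).
Reached (1/3) = 1. Collecting the sign flips along the way, the symbol is -1.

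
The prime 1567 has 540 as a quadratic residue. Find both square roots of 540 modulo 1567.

207, 1360

Since 1567 ≡ 3 (mod 4), a square root of 540 is 540^((1567+1)/4) = 540^392 mod 1567.
Repeated squaring: 540^2≡138, 540^4≡240, 540^8≡1188, 540^16≡1044, 540^32≡871, 540^64≡213, 540^128≡1493, 540^256≡775 (mod 1567).
540^392 = 540^(256+128+8) ≡ 1360 (mod 1567).
Check: 1360² = 1849600 ≡ 540 (mod 1567). The two roots are 207 and 1360.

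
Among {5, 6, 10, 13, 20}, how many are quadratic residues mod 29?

4

(5/29) = +1 → QR.
(6/29) = +1 → QR.
(10/29) = -1 → non-residue.
(13/29) = +1 → QR.
(20/29) = +1 → QR.
Total quadratic residues among the 5: 4.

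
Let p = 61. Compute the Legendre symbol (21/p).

Reciprocity: 21 ≡ 1 and 61 ≡ 1 (mod 4), so (21/61) = +(61/21).
Reduce top mod 21: now compute (19/21).
Reciprocity: 19 ≡ 3 and 21 ≡ 1 (mod 4), so (19/21) = +(21/19).
Reduce top mod 19: now compute (2/19).
Pull out 2: since 19 ≡ 3 (mod 8), (2/19) = -1.
Reached (1/19) = 1. Collecting the sign flips along the way, the symbol is -1.

-1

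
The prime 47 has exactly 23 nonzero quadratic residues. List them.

Square k = 1,…,23 (k and 47−k give the same square):
1²=1, 2²=4, 3²=9, 4²=16, 5²=25, 6²=36, 7²≡2, 8²≡17, 9²≡34, 10²≡6, 11²≡27, 12²≡3, 13²≡28, 14²≡8, 15²≡37, 16²≡21, 17²≡7, 18²≡42, 19²≡32, 20²≡24, 21²≡18, 22²≡14, 23²≡12 (mod 47).
So the quadratic residues mod 47 are {1, 2, 3, 4, 6, 7, 8, 9, 12, 14, 16, 17, 18, 21, 24, 25, 27, 28, 32, 34, 36, 37, 42}.

1, 2, 3, 4, 6, 7, 8, 9, 12, 14, 16, 17, 18, 21, 24, 25, 27, 28, 32, 34, 36, 37, 42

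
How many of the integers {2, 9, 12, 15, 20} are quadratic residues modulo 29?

2

(2/29) = -1 → non-residue.
(9/29) = +1 → QR.
(12/29) = -1 → non-residue.
(15/29) = -1 → non-residue.
(20/29) = +1 → QR.
Total quadratic residues among the 5: 2.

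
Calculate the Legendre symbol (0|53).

Top reduces to 0: gcd > 1, so the symbol is 0.

0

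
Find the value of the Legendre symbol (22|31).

-1

Euler's criterion: (22/31) ≡ 22^15 (mod 31).
22^2 ≡ 19 (mod 31)
22^4 ≡ 20 (mod 31)
22^8 ≡ 28 (mod 31)
22^15 = 22^(8+4+2+1) ≡ 30 (mod 31).
Result is 30 ≡ −1, so (22/31) = −1.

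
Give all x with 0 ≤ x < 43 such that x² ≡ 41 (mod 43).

16, 27

Since 43 ≡ 3 (mod 4), a square root of 41 is 41^((43+1)/4) = 41^11 mod 43.
Repeated squaring: 41^2≡4, 41^4≡16, 41^8≡41 (mod 43).
41^11 = 41^(8+2+1) ≡ 16 (mod 43).
Check: 16² = 256 ≡ 41 (mod 43). The two roots are 16 and 27.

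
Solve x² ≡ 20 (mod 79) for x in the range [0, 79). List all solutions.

Since 79 ≡ 3 (mod 4), a square root of 20 is 20^((79+1)/4) = 20^20 mod 79.
Repeated squaring: 20^2≡5, 20^4≡25, 20^8≡72, 20^16≡49 (mod 79).
20^20 = 20^(16+4) ≡ 40 (mod 79).
Check: 40² = 1600 ≡ 20 (mod 79). The two roots are 39 and 40.

39, 40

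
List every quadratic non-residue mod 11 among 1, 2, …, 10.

2 6 7 8 10

Square k = 1,…,5 (k and 11−k give the same square):
1²=1, 2²=4, 3²=9, 4²≡5, 5²≡3 (mod 11).
The residues are {1, 3, 4, 5, 9}; the non-residues are the remaining 5 nonzero classes.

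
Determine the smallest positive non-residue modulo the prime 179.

(2/179) = −1, so 2 is the smallest positive non-residue mod 179.

2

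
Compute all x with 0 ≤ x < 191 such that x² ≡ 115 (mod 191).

Since 191 ≡ 3 (mod 4), a square root of 115 is 115^((191+1)/4) = 115^48 mod 191.
Repeated squaring: 115^2≡46, 115^4≡15, 115^8≡34, 115^16≡10, 115^32≡100 (mod 191).
115^48 = 115^(32+16) ≡ 45 (mod 191).
Check: 45² = 2025 ≡ 115 (mod 191). The two roots are 45 and 146.

45, 146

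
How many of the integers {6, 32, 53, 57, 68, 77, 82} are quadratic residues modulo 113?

5

(6/113) = -1 → non-residue.
(32/113) = +1 → QR.
(53/113) = +1 → QR.
(57/113) = +1 → QR.
(68/113) = -1 → non-residue.
(77/113) = +1 → QR.
(82/113) = +1 → QR.
Total quadratic residues among the 7: 5.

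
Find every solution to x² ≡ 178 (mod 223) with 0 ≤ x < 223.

Since 223 ≡ 3 (mod 4), a square root of 178 is 178^((223+1)/4) = 178^56 mod 223.
Repeated squaring: 178^2≡18, 178^4≡101, 178^8≡166, 178^16≡127, 178^32≡73 (mod 223).
178^56 = 178^(32+16+8) ≡ 63 (mod 223).
Check: 63² = 3969 ≡ 178 (mod 223). The two roots are 63 and 160.

63, 160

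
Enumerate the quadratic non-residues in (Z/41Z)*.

3, 6, 7, 11, 12, 13, 14, 15, 17, 19, 22, 24, 26, 27, 28, 29, 30, 34, 35, 38

Square k = 1,…,20 (k and 41−k give the same square):
1²=1, 2²=4, 3²=9, 4²=16, 5²=25, 6²=36, 7²≡8, 8²≡23, 9²≡40, 10²≡18, 11²≡39, 12²≡21, 13²≡5, 14²≡32, 15²≡20, 16²≡10, 17²≡2, 18²≡37, 19²≡33, 20²≡31 (mod 41).
The residues are {1, 2, 4, 5, 8, 9, 10, 16, 18, 20, 21, 23, 25, 31, 32, 33, 36, 37, 39, 40}; the non-residues are the remaining 20 nonzero classes.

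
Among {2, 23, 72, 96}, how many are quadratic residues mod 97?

3

(2/97) = +1 → QR.
(23/97) = -1 → non-residue.
(72/97) = +1 → QR.
(96/97) = +1 → QR.
Total quadratic residues among the 4: 3.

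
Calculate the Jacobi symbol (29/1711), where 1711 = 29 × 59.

Reciprocity: 29 ≡ 1 and 1711 ≡ 3 (mod 4), so (29/1711) = +(1711/29).
Reduce top mod 29: now compute (0/29).
Top reduces to 0: gcd > 1, so the symbol is 0.

0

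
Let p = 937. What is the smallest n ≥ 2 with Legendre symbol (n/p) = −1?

5

(2/937) = +1, so 2 is a residue.
(3/937) = +1, so 3 is a residue.
(4/937) = +1, so 4 is a residue.
(5/937) = −1, so 5 is the smallest positive non-residue mod 937.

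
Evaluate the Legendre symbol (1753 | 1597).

-1

First reduce: 1753 ≡ 156 (mod 1597).
Pull out 2^2: since 1597 ≡ 5 (mod 8), (2/1597) = -1, so (2/1597)^2 = +1.
Reciprocity: 39 ≡ 3 and 1597 ≡ 1 (mod 4), so (39/1597) = +(1597/39).
Reduce top mod 39: now compute (37/39).
Reciprocity: 37 ≡ 1 and 39 ≡ 3 (mod 4), so (37/39) = +(39/37).
Reduce top mod 37: now compute (2/37).
Pull out 2: since 37 ≡ 5 (mod 8), (2/37) = -1.
Reached (1/37) = 1. Collecting the sign flips along the way, the symbol is -1.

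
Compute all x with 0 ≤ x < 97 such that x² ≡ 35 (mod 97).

97 ≡ 1 (mod 4), so we find a root by search.
Trying successive values, 36² = 1296 ≡ 35 (mod 97). The other root is 97 − 36 = 61.

36, 61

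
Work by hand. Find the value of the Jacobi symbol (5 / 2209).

1

Reciprocity: 5 ≡ 1 and 2209 ≡ 1 (mod 4), so (5/2209) = +(2209/5).
Reduce top mod 5: now compute (4/5).
Pull out 2^2: since 5 ≡ 5 (mod 8), (2/5) = -1, so (2/5)^2 = +1.
Reached (1/5) = 1. Collecting the sign flips along the way, the symbol is +1.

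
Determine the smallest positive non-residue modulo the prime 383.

5

(2/383) = +1, so 2 is a residue.
(3/383) = +1, so 3 is a residue.
(4/383) = +1, so 4 is a residue.
(5/383) = −1, so 5 is the smallest positive non-residue mod 383.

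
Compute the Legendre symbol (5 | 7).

-1

Euler's criterion: (5/7) ≡ 5^3 (mod 7).
5^2 ≡ 4 (mod 7)
5^3 = 5^(2+1) ≡ 6 (mod 7).
Result is 6 ≡ −1, so (5/7) = −1.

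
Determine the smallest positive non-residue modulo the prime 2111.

(2/2111) = +1, so 2 is a residue.
(3/2111) = +1, so 3 is a residue.
(4/2111) = +1, so 4 is a residue.
(5/2111) = +1, so 5 is a residue.
(6/2111) = +1, so 6 is a residue.
(7/2111) = −1, so 7 is the smallest positive non-residue mod 2111.

7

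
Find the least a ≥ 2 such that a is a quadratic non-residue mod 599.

7

(2/599) = +1, so 2 is a residue.
(3/599) = +1, so 3 is a residue.
(4/599) = +1, so 4 is a residue.
(5/599) = +1, so 5 is a residue.
(6/599) = +1, so 6 is a residue.
(7/599) = −1, so 7 is the smallest positive non-residue mod 599.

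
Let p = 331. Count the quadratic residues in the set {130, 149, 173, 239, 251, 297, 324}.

(130/331) = +1 → QR.
(149/331) = +1 → QR.
(173/331) = +1 → QR.
(239/331) = +1 → QR.
(251/331) = -1 → non-residue.
(297/331) = +1 → QR.
(324/331) = +1 → QR.
Total quadratic residues among the 7: 6.

6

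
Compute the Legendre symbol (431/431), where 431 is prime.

First reduce: 431 ≡ 0 (mod 431).
Top reduces to 0: gcd > 1, so the symbol is 0.

0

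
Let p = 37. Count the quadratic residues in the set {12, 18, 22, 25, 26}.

3

(12/37) = +1 → QR.
(18/37) = -1 → non-residue.
(22/37) = -1 → non-residue.
(25/37) = +1 → QR.
(26/37) = +1 → QR.
Total quadratic residues among the 5: 3.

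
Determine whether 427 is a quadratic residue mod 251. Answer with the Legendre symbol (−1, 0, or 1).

First reduce: 427 ≡ 176 (mod 251).
Pull out 2^4: since 251 ≡ 3 (mod 8), (2/251) = -1, so (2/251)^4 = +1.
Reciprocity: 11 ≡ 3 and 251 ≡ 3 (mod 4), so (11/251) = −(251/11).
Reduce top mod 11: now compute (9/11).
Reciprocity: 9 ≡ 1 and 11 ≡ 3 (mod 4), so (9/11) = +(11/9).
Reduce top mod 9: now compute (2/9).
Pull out 2: since 9 ≡ 1 (mod 8), (2/9) = +1.
Reached (1/9) = 1. Collecting the sign flips along the way, the symbol is -1.

-1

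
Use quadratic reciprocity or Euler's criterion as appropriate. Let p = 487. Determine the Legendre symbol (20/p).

Euler's criterion: (20/487) ≡ 20^243 (mod 487).
20^2 ≡ 400 (mod 487)
20^4 ≡ 264 (mod 487)
20^8 ≡ 55 (mod 487)
20^16 ≡ 103 (mod 487)
20^32 ≡ 382 (mod 487)
20^64 ≡ 311 (mod 487)
20^128 ≡ 295 (mod 487)
20^243 = 20^(128+64+32+16+2+1) ≡ 486 (mod 487).
Result is 486 ≡ −1, so (20/487) = −1.

-1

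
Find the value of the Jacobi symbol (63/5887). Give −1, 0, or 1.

0

Reciprocity: 63 ≡ 3 and 5887 ≡ 3 (mod 4), so (63/5887) = −(5887/63).
Reduce top mod 63: now compute (28/63).
Pull out 2^2: since 63 ≡ 7 (mod 8), (2/63) = +1, so (2/63)^2 = +1.
Reciprocity: 7 ≡ 3 and 63 ≡ 3 (mod 4), so (7/63) = −(63/7).
Reduce top mod 7: now compute (0/7).
Top reduces to 0: gcd > 1, so the symbol is 0.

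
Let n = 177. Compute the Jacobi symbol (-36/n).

0

First reduce: -36 ≡ 141 (mod 177).
Reciprocity: 141 ≡ 1 and 177 ≡ 1 (mod 4), so (141/177) = +(177/141).
Reduce top mod 141: now compute (36/141).
Pull out 2^2: since 141 ≡ 5 (mod 8), (2/141) = -1, so (2/141)^2 = +1.
Reciprocity: 9 ≡ 1 and 141 ≡ 1 (mod 4), so (9/141) = +(141/9).
Reduce top mod 9: now compute (6/9).
Pull out 2: since 9 ≡ 1 (mod 8), (2/9) = +1.
Reciprocity: 3 ≡ 3 and 9 ≡ 1 (mod 4), so (3/9) = +(9/3).
Reduce top mod 3: now compute (0/3).
Top reduces to 0: gcd > 1, so the symbol is 0.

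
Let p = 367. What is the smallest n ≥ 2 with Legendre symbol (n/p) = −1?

(2/367) = +1, so 2 is a residue.
(3/367) = −1, so 3 is the smallest positive non-residue mod 367.

3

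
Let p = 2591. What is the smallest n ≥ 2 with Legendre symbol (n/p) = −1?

(2/2591) = +1, so 2 is a residue.
(3/2591) = +1, so 3 is a residue.
(4/2591) = +1, so 4 is a residue.
(5/2591) = +1, so 5 is a residue.
(6/2591) = +1, so 6 is a residue.
(7/2591) = −1, so 7 is the smallest positive non-residue mod 2591.

7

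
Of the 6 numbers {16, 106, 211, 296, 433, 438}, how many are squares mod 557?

(16/557) = +1 → QR.
(106/557) = +1 → QR.
(211/557) = -1 → non-residue.
(296/557) = +1 → QR.
(433/557) = -1 → non-residue.
(438/557) = +1 → QR.
Total quadratic residues among the 6: 4.

4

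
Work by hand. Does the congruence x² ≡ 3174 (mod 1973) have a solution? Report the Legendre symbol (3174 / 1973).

1

First reduce: 3174 ≡ 1201 (mod 1973).
Reciprocity: 1201 ≡ 1 and 1973 ≡ 1 (mod 4), so (1201/1973) = +(1973/1201).
Reduce top mod 1201: now compute (772/1201).
Pull out 2^2: since 1201 ≡ 1 (mod 8), (2/1201) = +1, so (2/1201)^2 = +1.
Reciprocity: 193 ≡ 1 and 1201 ≡ 1 (mod 4), so (193/1201) = +(1201/193).
Reduce top mod 193: now compute (43/193).
Reciprocity: 43 ≡ 3 and 193 ≡ 1 (mod 4), so (43/193) = +(193/43).
Reduce top mod 43: now compute (21/43).
Reciprocity: 21 ≡ 1 and 43 ≡ 3 (mod 4), so (21/43) = +(43/21).
Reduce top mod 21: now compute (1/21).
Reached (1/21) = 1. Collecting the sign flips along the way, the symbol is +1.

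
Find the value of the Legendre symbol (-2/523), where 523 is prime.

Euler's criterion: (-2/523) ≡ 521^261 (mod 523).
521^2 ≡ 4 (mod 523)
521^4 ≡ 16 (mod 523)
521^8 ≡ 256 (mod 523)
521^16 ≡ 161 (mod 523)
521^32 ≡ 294 (mod 523)
521^64 ≡ 141 (mod 523)
521^128 ≡ 7 (mod 523)
521^256 ≡ 49 (mod 523)
521^261 = 521^(256+4+1) ≡ 1 (mod 523).
Result is 1, so (-2/523) = 1.

1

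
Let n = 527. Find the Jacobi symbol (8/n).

Pull out 2^3: since 527 ≡ 7 (mod 8), (2/527) = +1, so (2/527)^3 = +1.
Reached (1/527) = 1. Collecting the sign flips along the way, the symbol is +1.

1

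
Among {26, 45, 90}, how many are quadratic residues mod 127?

1

(26/127) = +1 → QR.
(45/127) = -1 → non-residue.
(90/127) = -1 → non-residue.
Total quadratic residues among the 3: 1.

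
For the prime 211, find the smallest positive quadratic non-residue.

2

(2/211) = −1, so 2 is the smallest positive non-residue mod 211.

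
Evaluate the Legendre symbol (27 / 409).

Reciprocity: 27 ≡ 3 and 409 ≡ 1 (mod 4), so (27/409) = +(409/27).
Reduce top mod 27: now compute (4/27).
Pull out 2^2: since 27 ≡ 3 (mod 8), (2/27) = -1, so (2/27)^2 = +1.
Reached (1/27) = 1. Collecting the sign flips along the way, the symbol is +1.

1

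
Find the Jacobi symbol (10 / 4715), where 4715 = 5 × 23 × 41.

0

Pull out 2: since 4715 ≡ 3 (mod 8), (2/4715) = -1.
Reciprocity: 5 ≡ 1 and 4715 ≡ 3 (mod 4), so (5/4715) = +(4715/5).
Reduce top mod 5: now compute (0/5).
Top reduces to 0: gcd > 1, so the symbol is 0.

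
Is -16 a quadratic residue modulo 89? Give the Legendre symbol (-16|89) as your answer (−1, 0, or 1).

Euler's criterion: (-16/89) ≡ 73^44 (mod 89).
73^2 ≡ 78 (mod 89)
73^4 ≡ 32 (mod 89)
73^8 ≡ 45 (mod 89)
73^16 ≡ 67 (mod 89)
73^32 ≡ 39 (mod 89)
73^44 = 73^(32+8+4) ≡ 1 (mod 89).
Result is 1, so (-16/89) = 1.

1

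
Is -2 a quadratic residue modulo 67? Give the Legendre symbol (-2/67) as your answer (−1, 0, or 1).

1

Euler's criterion: (-2/67) ≡ 65^33 (mod 67).
65^2 ≡ 4 (mod 67)
65^4 ≡ 16 (mod 67)
65^8 ≡ 55 (mod 67)
65^16 ≡ 10 (mod 67)
65^32 ≡ 33 (mod 67)
65^33 = 65^(32+1) ≡ 1 (mod 67).
Result is 1, so (-2/67) = 1.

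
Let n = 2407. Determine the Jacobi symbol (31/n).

Reciprocity: 31 ≡ 3 and 2407 ≡ 3 (mod 4), so (31/2407) = −(2407/31).
Reduce top mod 31: now compute (20/31).
Pull out 2^2: since 31 ≡ 7 (mod 8), (2/31) = +1, so (2/31)^2 = +1.
Reciprocity: 5 ≡ 1 and 31 ≡ 3 (mod 4), so (5/31) = +(31/5).
Reduce top mod 5: now compute (1/5).
Reached (1/5) = 1. Collecting the sign flips along the way, the symbol is -1.

-1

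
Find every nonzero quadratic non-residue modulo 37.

2,5,6,8,13,14,15,17,18,19,20,22,23,24,29,31,32,35

Square k = 1,…,18 (k and 37−k give the same square):
1²=1, 2²=4, 3²=9, 4²=16, 5²=25, 6²=36, 7²≡12, 8²≡27, 9²≡7, 10²≡26, 11²≡10, 12²≡33, 13²≡21, 14²≡11, 15²≡3, 16²≡34, 17²≡30, 18²≡28 (mod 37).
The residues are {1, 3, 4, 7, 9, 10, 11, 12, 16, 21, 25, 26, 27, 28, 30, 33, 34, 36}; the non-residues are the remaining 18 nonzero classes.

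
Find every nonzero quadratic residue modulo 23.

Square k = 1,…,11 (k and 23−k give the same square):
1²=1, 2²=4, 3²=9, 4²=16, 5²≡2, 6²≡13, 7²≡3, 8²≡18, 9²≡12, 10²≡8, 11²≡6 (mod 23).
So the quadratic residues mod 23 are {1, 2, 3, 4, 6, 8, 9, 12, 13, 16, 18}.

1, 2, 3, 4, 6, 8, 9, 12, 13, 16, 18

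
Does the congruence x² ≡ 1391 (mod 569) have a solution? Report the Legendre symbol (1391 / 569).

Euler's criterion: (1391/569) ≡ 253^284 (mod 569).
253^2 ≡ 281 (mod 569)
253^4 ≡ 439 (mod 569)
253^8 ≡ 399 (mod 569)
253^16 ≡ 450 (mod 569)
253^32 ≡ 505 (mod 569)
253^64 ≡ 113 (mod 569)
253^128 ≡ 251 (mod 569)
253^256 ≡ 411 (mod 569)
253^284 = 253^(256+16+8+4) ≡ 1 (mod 569).
Result is 1, so (1391/569) = 1.

1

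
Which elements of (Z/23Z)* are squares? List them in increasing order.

Square k = 1,…,11 (k and 23−k give the same square):
1²=1, 2²=4, 3²=9, 4²=16, 5²≡2, 6²≡13, 7²≡3, 8²≡18, 9²≡12, 10²≡8, 11²≡6 (mod 23).
So the quadratic residues mod 23 are {1, 2, 3, 4, 6, 8, 9, 12, 13, 16, 18}.

1, 2, 3, 4, 6, 8, 9, 12, 13, 16, 18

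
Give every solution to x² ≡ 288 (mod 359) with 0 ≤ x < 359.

Since 359 ≡ 3 (mod 4), a square root of 288 is 288^((359+1)/4) = 288^90 mod 359.
Repeated squaring: 288^2≡15, 288^4≡225, 288^8≡6, 288^16≡36, 288^32≡219, 288^64≡214 (mod 359).
288^90 = 288^(64+16+8+2) ≡ 131 (mod 359).
Check: 131² = 17161 ≡ 288 (mod 359). The two roots are 131 and 228.

131, 228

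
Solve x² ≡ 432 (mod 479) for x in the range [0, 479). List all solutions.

107, 372

Since 479 ≡ 3 (mod 4), a square root of 432 is 432^((479+1)/4) = 432^120 mod 479.
Repeated squaring: 432^2≡293, 432^4≡108, 432^8≡168, 432^16≡442, 432^32≡411, 432^64≡313 (mod 479).
432^120 = 432^(64+32+16+8) ≡ 107 (mod 479).
Check: 107² = 11449 ≡ 432 (mod 479). The two roots are 107 and 372.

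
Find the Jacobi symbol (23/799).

Reciprocity: 23 ≡ 3 and 799 ≡ 3 (mod 4), so (23/799) = −(799/23).
Reduce top mod 23: now compute (17/23).
Reciprocity: 17 ≡ 1 and 23 ≡ 3 (mod 4), so (17/23) = +(23/17).
Reduce top mod 17: now compute (6/17).
Pull out 2: since 17 ≡ 1 (mod 8), (2/17) = +1.
Reciprocity: 3 ≡ 3 and 17 ≡ 1 (mod 4), so (3/17) = +(17/3).
Reduce top mod 3: now compute (2/3).
Pull out 2: since 3 ≡ 3 (mod 8), (2/3) = -1.
Reached (1/3) = 1. Collecting the sign flips along the way, the symbol is +1.

1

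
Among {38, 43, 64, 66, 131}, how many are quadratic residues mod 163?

(38/163) = +1 → QR.
(43/163) = +1 → QR.
(64/163) = +1 → QR.
(66/163) = -1 → non-residue.
(131/163) = +1 → QR.
Total quadratic residues among the 5: 4.

4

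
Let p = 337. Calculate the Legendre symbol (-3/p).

Euler's criterion: (-3/337) ≡ 334^168 (mod 337).
334^2 ≡ 9 (mod 337)
334^4 ≡ 81 (mod 337)
334^8 ≡ 158 (mod 337)
334^16 ≡ 26 (mod 337)
334^32 ≡ 2 (mod 337)
334^64 ≡ 4 (mod 337)
334^128 ≡ 16 (mod 337)
334^168 = 334^(128+32+8) ≡ 1 (mod 337).
Result is 1, so (-3/337) = 1.

1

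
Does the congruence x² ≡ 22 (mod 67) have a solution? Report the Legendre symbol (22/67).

Euler's criterion: (22/67) ≡ 22^33 (mod 67).
22^2 ≡ 15 (mod 67)
22^4 ≡ 24 (mod 67)
22^8 ≡ 40 (mod 67)
22^16 ≡ 59 (mod 67)
22^32 ≡ 64 (mod 67)
22^33 = 22^(32+1) ≡ 1 (mod 67).
Result is 1, so (22/67) = 1.

1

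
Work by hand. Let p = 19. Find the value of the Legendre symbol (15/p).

Reciprocity: 15 ≡ 3 and 19 ≡ 3 (mod 4), so (15/19) = −(19/15).
Reduce top mod 15: now compute (4/15).
Pull out 2^2: since 15 ≡ 7 (mod 8), (2/15) = +1, so (2/15)^2 = +1.
Reached (1/15) = 1. Collecting the sign flips along the way, the symbol is -1.

-1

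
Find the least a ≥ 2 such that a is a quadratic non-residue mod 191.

7

(2/191) = +1, so 2 is a residue.
(3/191) = +1, so 3 is a residue.
(4/191) = +1, so 4 is a residue.
(5/191) = +1, so 5 is a residue.
(6/191) = +1, so 6 is a residue.
(7/191) = −1, so 7 is the smallest positive non-residue mod 191.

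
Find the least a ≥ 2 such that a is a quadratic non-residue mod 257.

(2/257) = +1, so 2 is a residue.
(3/257) = −1, so 3 is the smallest positive non-residue mod 257.

3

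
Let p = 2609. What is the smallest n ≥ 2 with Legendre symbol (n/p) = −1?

(2/2609) = +1, so 2 is a residue.
(3/2609) = −1, so 3 is the smallest positive non-residue mod 2609.

3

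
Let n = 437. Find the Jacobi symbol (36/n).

1

Pull out 2^2: since 437 ≡ 5 (mod 8), (2/437) = -1, so (2/437)^2 = +1.
Reciprocity: 9 ≡ 1 and 437 ≡ 1 (mod 4), so (9/437) = +(437/9).
Reduce top mod 9: now compute (5/9).
Reciprocity: 5 ≡ 1 and 9 ≡ 1 (mod 4), so (5/9) = +(9/5).
Reduce top mod 5: now compute (4/5).
Pull out 2^2: since 5 ≡ 5 (mod 8), (2/5) = -1, so (2/5)^2 = +1.
Reached (1/5) = 1. Collecting the sign flips along the way, the symbol is +1.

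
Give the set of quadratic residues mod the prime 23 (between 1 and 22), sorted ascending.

Square k = 1,…,11 (k and 23−k give the same square):
1²=1, 2²=4, 3²=9, 4²=16, 5²≡2, 6²≡13, 7²≡3, 8²≡18, 9²≡12, 10²≡8, 11²≡6 (mod 23).
So the quadratic residues mod 23 are {1, 2, 3, 4, 6, 8, 9, 12, 13, 16, 18}.

1 2 3 4 6 8 9 12 13 16 18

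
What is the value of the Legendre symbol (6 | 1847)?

Pull out 2: since 1847 ≡ 7 (mod 8), (2/1847) = +1.
Reciprocity: 3 ≡ 3 and 1847 ≡ 3 (mod 4), so (3/1847) = −(1847/3).
Reduce top mod 3: now compute (2/3).
Pull out 2: since 3 ≡ 3 (mod 8), (2/3) = -1.
Reached (1/3) = 1. Collecting the sign flips along the way, the symbol is +1.

1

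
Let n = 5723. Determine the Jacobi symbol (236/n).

0

Pull out 2^2: since 5723 ≡ 3 (mod 8), (2/5723) = -1, so (2/5723)^2 = +1.
Reciprocity: 59 ≡ 3 and 5723 ≡ 3 (mod 4), so (59/5723) = −(5723/59).
Reduce top mod 59: now compute (0/59).
Top reduces to 0: gcd > 1, so the symbol is 0.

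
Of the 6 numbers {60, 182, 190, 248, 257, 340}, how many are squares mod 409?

(60/409) = +1 → QR.
(182/409) = +1 → QR.
(190/409) = -1 → non-residue.
(248/409) = -1 → non-residue.
(257/409) = -1 → non-residue.
(340/409) = +1 → QR.
Total quadratic residues among the 6: 3.

3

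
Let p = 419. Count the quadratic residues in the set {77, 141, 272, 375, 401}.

3

(77/419) = -1 → non-residue.
(141/419) = +1 → QR.
(272/419) = -1 → non-residue.
(375/419) = +1 → QR.
(401/419) = +1 → QR.
Total quadratic residues among the 5: 3.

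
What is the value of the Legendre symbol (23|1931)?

1

Reciprocity: 23 ≡ 3 and 1931 ≡ 3 (mod 4), so (23/1931) = −(1931/23).
Reduce top mod 23: now compute (22/23).
Pull out 2: since 23 ≡ 7 (mod 8), (2/23) = +1.
Reciprocity: 11 ≡ 3 and 23 ≡ 3 (mod 4), so (11/23) = −(23/11).
Reduce top mod 11: now compute (1/11).
Reached (1/11) = 1. Collecting the sign flips along the way, the symbol is +1.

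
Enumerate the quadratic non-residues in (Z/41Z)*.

Square k = 1,…,20 (k and 41−k give the same square):
1²=1, 2²=4, 3²=9, 4²=16, 5²=25, 6²=36, 7²≡8, 8²≡23, 9²≡40, 10²≡18, 11²≡39, 12²≡21, 13²≡5, 14²≡32, 15²≡20, 16²≡10, 17²≡2, 18²≡37, 19²≡33, 20²≡31 (mod 41).
The residues are {1, 2, 4, 5, 8, 9, 10, 16, 18, 20, 21, 23, 25, 31, 32, 33, 36, 37, 39, 40}; the non-residues are the remaining 20 nonzero classes.

3, 6, 7, 11, 12, 13, 14, 15, 17, 19, 22, 24, 26, 27, 28, 29, 30, 34, 35, 38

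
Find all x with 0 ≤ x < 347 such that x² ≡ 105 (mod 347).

136, 211

Since 347 ≡ 3 (mod 4), a square root of 105 is 105^((347+1)/4) = 105^87 mod 347.
Repeated squaring: 105^2≡268, 105^4≡342, 105^8≡25, 105^16≡278, 105^32≡250, 105^64≡40 (mod 347).
105^87 = 105^(64+16+4+2+1) ≡ 136 (mod 347).
Check: 136² = 18496 ≡ 105 (mod 347). The two roots are 136 and 211.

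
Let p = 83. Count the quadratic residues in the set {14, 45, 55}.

(14/83) = -1 → non-residue.
(45/83) = -1 → non-residue.
(55/83) = -1 → non-residue.
Total quadratic residues among the 3: 0.

0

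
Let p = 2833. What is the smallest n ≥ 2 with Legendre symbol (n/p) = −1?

(2/2833) = +1, so 2 is a residue.
(3/2833) = +1, so 3 is a residue.
(4/2833) = +1, so 4 is a residue.
(5/2833) = −1, so 5 is the smallest positive non-residue mod 2833.

5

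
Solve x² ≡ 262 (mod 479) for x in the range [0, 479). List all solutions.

56, 423

Since 479 ≡ 3 (mod 4), a square root of 262 is 262^((479+1)/4) = 262^120 mod 479.
Repeated squaring: 262^2≡147, 262^4≡54, 262^8≡42, 262^16≡327, 262^32≡112, 262^64≡90 (mod 479).
262^120 = 262^(64+32+16+8) ≡ 56 (mod 479).
Check: 56² = 3136 ≡ 262 (mod 479). The two roots are 56 and 423.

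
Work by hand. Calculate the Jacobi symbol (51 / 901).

Reciprocity: 51 ≡ 3 and 901 ≡ 1 (mod 4), so (51/901) = +(901/51).
Reduce top mod 51: now compute (34/51).
Pull out 2: since 51 ≡ 3 (mod 8), (2/51) = -1.
Reciprocity: 17 ≡ 1 and 51 ≡ 3 (mod 4), so (17/51) = +(51/17).
Reduce top mod 17: now compute (0/17).
Top reduces to 0: gcd > 1, so the symbol is 0.

0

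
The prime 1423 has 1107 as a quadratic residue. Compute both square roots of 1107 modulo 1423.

Since 1423 ≡ 3 (mod 4), a square root of 1107 is 1107^((1423+1)/4) = 1107^356 mod 1423.
Repeated squaring: 1107^2≡246, 1107^4≡750, 1107^8≡415, 1107^16≡42, 1107^32≡341, 1107^64≡1018, 1107^128≡380, 1107^256≡677 (mod 1423).
1107^356 = 1107^(256+64+32+4) ≡ 815 (mod 1423).
Check: 815² = 664225 ≡ 1107 (mod 1423). The two roots are 608 and 815.

608, 815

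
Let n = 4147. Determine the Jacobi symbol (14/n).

-1

Pull out 2: since 4147 ≡ 3 (mod 8), (2/4147) = -1.
Reciprocity: 7 ≡ 3 and 4147 ≡ 3 (mod 4), so (7/4147) = −(4147/7).
Reduce top mod 7: now compute (3/7).
Reciprocity: 3 ≡ 3 and 7 ≡ 3 (mod 4), so (3/7) = −(7/3).
Reduce top mod 3: now compute (1/3).
Reached (1/3) = 1. Collecting the sign flips along the way, the symbol is -1.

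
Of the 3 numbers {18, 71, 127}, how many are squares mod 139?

2

(18/139) = -1 → non-residue.
(71/139) = +1 → QR.
(127/139) = +1 → QR.
Total quadratic residues among the 3: 2.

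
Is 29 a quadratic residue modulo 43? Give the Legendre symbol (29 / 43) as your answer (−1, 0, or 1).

Euler's criterion: (29/43) ≡ 29^21 (mod 43).
29^2 ≡ 24 (mod 43)
29^4 ≡ 17 (mod 43)
29^8 ≡ 31 (mod 43)
29^16 ≡ 15 (mod 43)
29^21 = 29^(16+4+1) ≡ 42 (mod 43).
Result is 42 ≡ −1, so (29/43) = −1.

-1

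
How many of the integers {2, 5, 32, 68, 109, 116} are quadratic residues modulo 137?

4

(2/137) = +1 → QR.
(5/137) = -1 → non-residue.
(32/137) = +1 → QR.
(68/137) = +1 → QR.
(109/137) = +1 → QR.
(116/137) = -1 → non-residue.
Total quadratic residues among the 6: 4.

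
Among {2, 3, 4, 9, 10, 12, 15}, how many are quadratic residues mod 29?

(2/29) = -1 → non-residue.
(3/29) = -1 → non-residue.
(4/29) = +1 → QR.
(9/29) = +1 → QR.
(10/29) = -1 → non-residue.
(12/29) = -1 → non-residue.
(15/29) = -1 → non-residue.
Total quadratic residues among the 7: 2.

2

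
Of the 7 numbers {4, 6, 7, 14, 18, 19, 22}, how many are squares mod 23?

(4/23) = +1 → QR.
(6/23) = +1 → QR.
(7/23) = -1 → non-residue.
(14/23) = -1 → non-residue.
(18/23) = +1 → QR.
(19/23) = -1 → non-residue.
(22/23) = -1 → non-residue.
Total quadratic residues among the 7: 3.

3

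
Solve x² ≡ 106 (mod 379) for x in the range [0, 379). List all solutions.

131, 248

Since 379 ≡ 3 (mod 4), a square root of 106 is 106^((379+1)/4) = 106^95 mod 379.
Repeated squaring: 106^2≡245, 106^4≡143, 106^8≡362, 106^16≡289, 106^32≡141, 106^64≡173 (mod 379).
106^95 = 106^(64+16+8+4+2+1) ≡ 248 (mod 379).
Check: 248² = 61504 ≡ 106 (mod 379). The two roots are 131 and 248.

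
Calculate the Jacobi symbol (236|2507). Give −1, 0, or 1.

-1

Pull out 2^2: since 2507 ≡ 3 (mod 8), (2/2507) = -1, so (2/2507)^2 = +1.
Reciprocity: 59 ≡ 3 and 2507 ≡ 3 (mod 4), so (59/2507) = −(2507/59).
Reduce top mod 59: now compute (29/59).
Reciprocity: 29 ≡ 1 and 59 ≡ 3 (mod 4), so (29/59) = +(59/29).
Reduce top mod 29: now compute (1/29).
Reached (1/29) = 1. Collecting the sign flips along the way, the symbol is -1.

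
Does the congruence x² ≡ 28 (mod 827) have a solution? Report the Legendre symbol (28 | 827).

-1

Pull out 2^2: since 827 ≡ 3 (mod 8), (2/827) = -1, so (2/827)^2 = +1.
Reciprocity: 7 ≡ 3 and 827 ≡ 3 (mod 4), so (7/827) = −(827/7).
Reduce top mod 7: now compute (1/7).
Reached (1/7) = 1. Collecting the sign flips along the way, the symbol is -1.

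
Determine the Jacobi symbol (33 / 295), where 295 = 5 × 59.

1

Reciprocity: 33 ≡ 1 and 295 ≡ 3 (mod 4), so (33/295) = +(295/33).
Reduce top mod 33: now compute (31/33).
Reciprocity: 31 ≡ 3 and 33 ≡ 1 (mod 4), so (31/33) = +(33/31).
Reduce top mod 31: now compute (2/31).
Pull out 2: since 31 ≡ 7 (mod 8), (2/31) = +1.
Reached (1/31) = 1. Collecting the sign flips along the way, the symbol is +1.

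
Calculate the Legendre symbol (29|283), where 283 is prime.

1

Reciprocity: 29 ≡ 1 and 283 ≡ 3 (mod 4), so (29/283) = +(283/29).
Reduce top mod 29: now compute (22/29).
Pull out 2: since 29 ≡ 5 (mod 8), (2/29) = -1.
Reciprocity: 11 ≡ 3 and 29 ≡ 1 (mod 4), so (11/29) = +(29/11).
Reduce top mod 11: now compute (7/11).
Reciprocity: 7 ≡ 3 and 11 ≡ 3 (mod 4), so (7/11) = −(11/7).
Reduce top mod 7: now compute (4/7).
Pull out 2^2: since 7 ≡ 7 (mod 8), (2/7) = +1, so (2/7)^2 = +1.
Reached (1/7) = 1. Collecting the sign flips along the way, the symbol is +1.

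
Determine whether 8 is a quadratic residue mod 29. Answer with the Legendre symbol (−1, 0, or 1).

Euler's criterion: (8/29) ≡ 8^14 (mod 29).
8^2 ≡ 6 (mod 29)
8^4 ≡ 7 (mod 29)
8^8 ≡ 20 (mod 29)
8^14 = 8^(8+4+2) ≡ 28 (mod 29).
Result is 28 ≡ −1, so (8/29) = −1.

-1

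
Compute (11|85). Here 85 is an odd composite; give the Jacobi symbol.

-1

Reciprocity: 11 ≡ 3 and 85 ≡ 1 (mod 4), so (11/85) = +(85/11).
Reduce top mod 11: now compute (8/11).
Pull out 2^3: since 11 ≡ 3 (mod 8), (2/11) = -1, so (2/11)^3 = -1.
Reached (1/11) = 1. Collecting the sign flips along the way, the symbol is -1.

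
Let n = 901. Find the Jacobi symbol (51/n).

Reciprocity: 51 ≡ 3 and 901 ≡ 1 (mod 4), so (51/901) = +(901/51).
Reduce top mod 51: now compute (34/51).
Pull out 2: since 51 ≡ 3 (mod 8), (2/51) = -1.
Reciprocity: 17 ≡ 1 and 51 ≡ 3 (mod 4), so (17/51) = +(51/17).
Reduce top mod 17: now compute (0/17).
Top reduces to 0: gcd > 1, so the symbol is 0.

0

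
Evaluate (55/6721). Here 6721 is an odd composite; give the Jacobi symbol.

Reciprocity: 55 ≡ 3 and 6721 ≡ 1 (mod 4), so (55/6721) = +(6721/55).
Reduce top mod 55: now compute (11/55).
Reciprocity: 11 ≡ 3 and 55 ≡ 3 (mod 4), so (11/55) = −(55/11).
Reduce top mod 11: now compute (0/11).
Top reduces to 0: gcd > 1, so the symbol is 0.

0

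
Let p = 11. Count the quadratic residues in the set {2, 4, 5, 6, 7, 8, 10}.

(2/11) = -1 → non-residue.
(4/11) = +1 → QR.
(5/11) = +1 → QR.
(6/11) = -1 → non-residue.
(7/11) = -1 → non-residue.
(8/11) = -1 → non-residue.
(10/11) = -1 → non-residue.
Total quadratic residues among the 7: 2.

2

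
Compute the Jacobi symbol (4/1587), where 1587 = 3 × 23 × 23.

1

Pull out 2^2: since 1587 ≡ 3 (mod 8), (2/1587) = -1, so (2/1587)^2 = +1.
Reached (1/1587) = 1. Collecting the sign flips along the way, the symbol is +1.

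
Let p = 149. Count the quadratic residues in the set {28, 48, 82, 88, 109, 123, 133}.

5

(28/149) = +1 → QR.
(48/149) = -1 → non-residue.
(82/149) = +1 → QR.
(88/149) = +1 → QR.
(109/149) = -1 → non-residue.
(123/149) = +1 → QR.
(133/149) = +1 → QR.
Total quadratic residues among the 7: 5.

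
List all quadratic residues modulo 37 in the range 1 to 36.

1 3 4 7 9 10 11 12 16 21 25 26 27 28 30 33 34 36

Square k = 1,…,18 (k and 37−k give the same square):
1²=1, 2²=4, 3²=9, 4²=16, 5²=25, 6²=36, 7²≡12, 8²≡27, 9²≡7, 10²≡26, 11²≡10, 12²≡33, 13²≡21, 14²≡11, 15²≡3, 16²≡34, 17²≡30, 18²≡28 (mod 37).
So the quadratic residues mod 37 are {1, 3, 4, 7, 9, 10, 11, 12, 16, 21, 25, 26, 27, 28, 30, 33, 34, 36}.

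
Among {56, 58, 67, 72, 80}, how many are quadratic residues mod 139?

2

(56/139) = -1 → non-residue.
(58/139) = -1 → non-residue.
(67/139) = +1 → QR.
(72/139) = -1 → non-residue.
(80/139) = +1 → QR.
Total quadratic residues among the 5: 2.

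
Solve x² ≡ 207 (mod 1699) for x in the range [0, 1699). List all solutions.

110, 1589

Since 1699 ≡ 3 (mod 4), a square root of 207 is 207^((1699+1)/4) = 207^425 mod 1699.
Repeated squaring: 207^2≡374, 207^4≡558, 207^8≡447, 207^16≡1026, 207^32≡995, 207^64≡1207, 207^128≡806, 207^256≡618 (mod 1699).
207^425 = 207^(256+128+32+8+1) ≡ 110 (mod 1699).
Check: 110² = 12100 ≡ 207 (mod 1699). The two roots are 110 and 1589.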